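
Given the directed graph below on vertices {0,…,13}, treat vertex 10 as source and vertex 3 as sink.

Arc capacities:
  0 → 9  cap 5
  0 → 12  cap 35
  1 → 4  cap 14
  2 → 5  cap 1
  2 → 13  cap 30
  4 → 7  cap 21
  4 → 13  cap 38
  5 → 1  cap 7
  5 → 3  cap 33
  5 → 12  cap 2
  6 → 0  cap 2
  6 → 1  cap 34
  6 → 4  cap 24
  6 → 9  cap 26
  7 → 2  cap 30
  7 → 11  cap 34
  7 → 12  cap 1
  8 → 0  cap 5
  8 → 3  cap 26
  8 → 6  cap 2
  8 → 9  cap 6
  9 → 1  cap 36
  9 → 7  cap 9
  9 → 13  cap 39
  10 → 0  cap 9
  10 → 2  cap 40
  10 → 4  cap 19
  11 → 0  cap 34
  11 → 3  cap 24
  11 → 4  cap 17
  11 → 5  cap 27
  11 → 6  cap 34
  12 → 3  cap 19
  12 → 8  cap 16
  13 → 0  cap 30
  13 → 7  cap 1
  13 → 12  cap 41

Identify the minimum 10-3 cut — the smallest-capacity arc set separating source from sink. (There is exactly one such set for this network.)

Min-cut arcs: {(2,5), (2,13), (10,0), (10,4)} (total capacity 59)

augment #1: 10→0→12→3 push 9
augment #2: 10→2→5→3 push 1
augment #3: 10→2→13→12→3 push 10
augment #4: 10→4→7→11→3 push 19
augment #5: 10→2→13→7→11→3 push 1
augment #6: 10→2→13→12→8→3 push 16
augment #7: 10→2→13→0→9→7→11→3 push 3
max flow = 59; residual-reachable set from 10 gives S-side
cut edges (S→T): {(2,5), (2,13), (10,0), (10,4)} total cap 59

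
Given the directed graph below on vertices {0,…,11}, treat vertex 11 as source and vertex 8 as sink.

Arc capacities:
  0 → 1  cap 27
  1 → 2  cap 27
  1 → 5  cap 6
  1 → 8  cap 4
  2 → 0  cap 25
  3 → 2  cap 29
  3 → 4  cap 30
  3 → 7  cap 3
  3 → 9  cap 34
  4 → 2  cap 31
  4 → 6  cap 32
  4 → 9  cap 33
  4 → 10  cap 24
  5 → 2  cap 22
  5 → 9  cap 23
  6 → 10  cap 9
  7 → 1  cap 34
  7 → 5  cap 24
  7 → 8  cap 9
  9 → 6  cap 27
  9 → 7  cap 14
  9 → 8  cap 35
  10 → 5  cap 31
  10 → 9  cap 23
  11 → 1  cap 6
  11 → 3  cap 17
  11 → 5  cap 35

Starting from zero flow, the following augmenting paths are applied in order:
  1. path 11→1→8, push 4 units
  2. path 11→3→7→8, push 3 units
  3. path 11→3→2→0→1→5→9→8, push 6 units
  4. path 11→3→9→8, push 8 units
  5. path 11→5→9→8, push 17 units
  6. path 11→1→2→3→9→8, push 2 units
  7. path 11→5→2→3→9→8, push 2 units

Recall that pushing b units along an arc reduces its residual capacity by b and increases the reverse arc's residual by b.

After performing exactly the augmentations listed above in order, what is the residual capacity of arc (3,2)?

Residual capacity of (3,2): 27

after path 1 (11→1→8, push 4): res(3,2)=29
after path 2 (11→3→7→8, push 3): res(3,2)=29
after path 3 (11→3→2→0→1→5→9→8, push 6): res(3,2)=23
after path 4 (11→3→9→8, push 8): res(3,2)=23
after path 5 (11→5→9→8, push 17): res(3,2)=23
after path 6 (11→1→2→3→9→8, push 2): res(3,2)=25
after path 7 (11→5→2→3→9→8, push 2): res(3,2)=27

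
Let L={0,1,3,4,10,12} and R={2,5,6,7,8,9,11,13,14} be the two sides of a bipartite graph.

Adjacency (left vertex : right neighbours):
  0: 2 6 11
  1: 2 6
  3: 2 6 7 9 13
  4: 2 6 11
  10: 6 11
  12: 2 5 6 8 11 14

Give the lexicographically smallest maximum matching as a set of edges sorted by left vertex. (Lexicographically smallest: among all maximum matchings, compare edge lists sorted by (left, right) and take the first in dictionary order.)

|M| = 5 (so the lex-smallest maximum matching has 5 edges)
process left vertices in ascending order; for each, take the smallest-labelled available neighbour that still permits 5 edges overall, or leave it unmatched if none does
lex-smallest matching: {0-2, 1-6, 3-7, 4-11, 12-5}

Lex-smallest maximum matching: {(0,2), (1,6), (3,7), (4,11), (12,5)}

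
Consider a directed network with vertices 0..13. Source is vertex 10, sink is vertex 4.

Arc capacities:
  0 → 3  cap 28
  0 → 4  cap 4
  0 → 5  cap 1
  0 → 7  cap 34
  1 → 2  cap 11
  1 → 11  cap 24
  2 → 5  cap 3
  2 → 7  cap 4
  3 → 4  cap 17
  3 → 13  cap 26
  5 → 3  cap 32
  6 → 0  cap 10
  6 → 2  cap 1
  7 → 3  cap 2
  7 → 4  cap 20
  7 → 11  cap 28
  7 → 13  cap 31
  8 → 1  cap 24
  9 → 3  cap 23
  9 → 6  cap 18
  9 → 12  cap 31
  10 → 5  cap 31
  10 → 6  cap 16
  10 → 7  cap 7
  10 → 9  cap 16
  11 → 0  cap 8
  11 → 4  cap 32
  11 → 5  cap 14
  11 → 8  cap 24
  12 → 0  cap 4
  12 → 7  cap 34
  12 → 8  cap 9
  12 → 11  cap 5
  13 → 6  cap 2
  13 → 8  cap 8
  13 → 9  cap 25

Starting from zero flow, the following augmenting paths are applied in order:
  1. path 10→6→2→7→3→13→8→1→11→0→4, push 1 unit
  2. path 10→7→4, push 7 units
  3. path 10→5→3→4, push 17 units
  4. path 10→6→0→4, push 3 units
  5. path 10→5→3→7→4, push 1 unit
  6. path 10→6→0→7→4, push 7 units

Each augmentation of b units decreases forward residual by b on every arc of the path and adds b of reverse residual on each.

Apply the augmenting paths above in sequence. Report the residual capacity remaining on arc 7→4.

after path 1 (10→6→2→7→3→13→8→1→11→0→4, push 1): res(7,4)=20
after path 2 (10→7→4, push 7): res(7,4)=13
after path 3 (10→5→3→4, push 17): res(7,4)=13
after path 4 (10→6→0→4, push 3): res(7,4)=13
after path 5 (10→5→3→7→4, push 1): res(7,4)=12
after path 6 (10→6→0→7→4, push 7): res(7,4)=5

Residual capacity of (7,4): 5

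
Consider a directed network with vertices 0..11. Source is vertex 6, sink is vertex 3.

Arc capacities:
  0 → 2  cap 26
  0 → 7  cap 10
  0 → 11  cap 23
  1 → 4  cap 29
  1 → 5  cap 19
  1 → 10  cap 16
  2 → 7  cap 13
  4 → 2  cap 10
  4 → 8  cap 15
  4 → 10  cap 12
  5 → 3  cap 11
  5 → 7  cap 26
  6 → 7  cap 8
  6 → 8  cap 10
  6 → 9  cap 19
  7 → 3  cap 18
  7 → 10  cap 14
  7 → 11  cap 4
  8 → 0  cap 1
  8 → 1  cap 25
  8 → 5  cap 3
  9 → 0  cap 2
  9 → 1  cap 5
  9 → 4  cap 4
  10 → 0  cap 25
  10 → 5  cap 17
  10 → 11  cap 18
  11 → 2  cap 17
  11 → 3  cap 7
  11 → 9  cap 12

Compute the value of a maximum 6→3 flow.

augment #1: 6→7→3 bottleneck 8, total now 8
augment #2: 6→8→5→3 bottleneck 3, total now 11
augment #3: 6→8→0→7→3 bottleneck 1, total now 12
augment #4: 6→8→1→5→3 bottleneck 6, total now 18
augment #5: 6→9→0→7→3 bottleneck 2, total now 20
augment #6: 6→9→1→5→3 bottleneck 2, total now 22
augment #7: 6→9→1→5→7→3 bottleneck 3, total now 25
augment #8: 6→9→4→2→7→3 bottleneck 4, total now 29

Maximum flow value: 29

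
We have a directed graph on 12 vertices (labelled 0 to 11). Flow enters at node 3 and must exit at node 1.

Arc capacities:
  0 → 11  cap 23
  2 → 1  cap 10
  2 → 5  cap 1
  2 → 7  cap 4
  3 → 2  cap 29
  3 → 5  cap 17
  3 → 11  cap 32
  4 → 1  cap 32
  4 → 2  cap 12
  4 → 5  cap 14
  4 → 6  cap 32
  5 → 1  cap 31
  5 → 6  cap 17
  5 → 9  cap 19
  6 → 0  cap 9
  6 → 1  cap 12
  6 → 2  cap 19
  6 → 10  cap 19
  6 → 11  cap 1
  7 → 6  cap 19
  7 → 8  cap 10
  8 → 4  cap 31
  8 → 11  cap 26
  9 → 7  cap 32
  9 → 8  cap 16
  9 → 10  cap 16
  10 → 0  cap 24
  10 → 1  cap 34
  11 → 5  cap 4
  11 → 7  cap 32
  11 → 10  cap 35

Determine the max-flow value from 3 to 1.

Maximum flow value: 64

augment #1: 3→2→1 bottleneck 10, total now 10
augment #2: 3→5→1 bottleneck 17, total now 27
augment #3: 3→2→5→1 bottleneck 1, total now 28
augment #4: 3→11→5→1 bottleneck 4, total now 32
augment #5: 3→11→10→1 bottleneck 28, total now 60
augment #6: 3→2→7→6→1 bottleneck 4, total now 64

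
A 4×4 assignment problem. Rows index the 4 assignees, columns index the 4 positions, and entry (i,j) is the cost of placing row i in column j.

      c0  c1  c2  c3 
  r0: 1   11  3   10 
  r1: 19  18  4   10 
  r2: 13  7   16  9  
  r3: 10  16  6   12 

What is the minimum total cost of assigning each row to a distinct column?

Minimum assignment cost: 24

one of 2 optimal assignments: row0→col0 (cost 1), row1→col2 (cost 4), row2→col1 (cost 7), row3→col3 (cost 12)
total = 1 + 4 + 7 + 12 = 24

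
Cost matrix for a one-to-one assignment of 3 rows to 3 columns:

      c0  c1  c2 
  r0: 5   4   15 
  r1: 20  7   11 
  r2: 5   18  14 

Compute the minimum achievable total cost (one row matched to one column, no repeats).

optimal assignment: row0→col1 (cost 4), row1→col2 (cost 11), row2→col0 (cost 5)
total = 4 + 11 + 5 = 20

Minimum assignment cost: 20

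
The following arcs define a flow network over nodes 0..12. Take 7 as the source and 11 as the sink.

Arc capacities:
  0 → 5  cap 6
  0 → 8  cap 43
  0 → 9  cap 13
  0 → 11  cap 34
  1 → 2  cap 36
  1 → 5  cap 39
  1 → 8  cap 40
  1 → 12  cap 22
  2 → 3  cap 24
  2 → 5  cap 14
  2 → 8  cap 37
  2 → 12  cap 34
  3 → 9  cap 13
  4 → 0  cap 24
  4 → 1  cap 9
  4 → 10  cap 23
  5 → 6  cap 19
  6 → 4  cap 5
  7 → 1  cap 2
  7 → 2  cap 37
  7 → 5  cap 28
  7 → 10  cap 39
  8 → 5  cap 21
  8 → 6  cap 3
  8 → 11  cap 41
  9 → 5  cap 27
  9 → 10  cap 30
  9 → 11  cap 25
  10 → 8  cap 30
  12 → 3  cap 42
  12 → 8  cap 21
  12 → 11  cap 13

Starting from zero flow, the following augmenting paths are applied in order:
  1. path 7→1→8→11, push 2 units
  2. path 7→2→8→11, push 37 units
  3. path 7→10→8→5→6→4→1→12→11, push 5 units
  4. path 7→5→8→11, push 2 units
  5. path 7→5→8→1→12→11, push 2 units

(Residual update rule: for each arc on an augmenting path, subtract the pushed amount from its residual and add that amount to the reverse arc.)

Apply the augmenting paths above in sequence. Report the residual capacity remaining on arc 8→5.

after path 1 (7→1→8→11, push 2): res(8,5)=21
after path 2 (7→2→8→11, push 37): res(8,5)=21
after path 3 (7→10→8→5→6→4→1→12→11, push 5): res(8,5)=16
after path 4 (7→5→8→11, push 2): res(8,5)=18
after path 5 (7→5→8→1→12→11, push 2): res(8,5)=20

Residual capacity of (8,5): 20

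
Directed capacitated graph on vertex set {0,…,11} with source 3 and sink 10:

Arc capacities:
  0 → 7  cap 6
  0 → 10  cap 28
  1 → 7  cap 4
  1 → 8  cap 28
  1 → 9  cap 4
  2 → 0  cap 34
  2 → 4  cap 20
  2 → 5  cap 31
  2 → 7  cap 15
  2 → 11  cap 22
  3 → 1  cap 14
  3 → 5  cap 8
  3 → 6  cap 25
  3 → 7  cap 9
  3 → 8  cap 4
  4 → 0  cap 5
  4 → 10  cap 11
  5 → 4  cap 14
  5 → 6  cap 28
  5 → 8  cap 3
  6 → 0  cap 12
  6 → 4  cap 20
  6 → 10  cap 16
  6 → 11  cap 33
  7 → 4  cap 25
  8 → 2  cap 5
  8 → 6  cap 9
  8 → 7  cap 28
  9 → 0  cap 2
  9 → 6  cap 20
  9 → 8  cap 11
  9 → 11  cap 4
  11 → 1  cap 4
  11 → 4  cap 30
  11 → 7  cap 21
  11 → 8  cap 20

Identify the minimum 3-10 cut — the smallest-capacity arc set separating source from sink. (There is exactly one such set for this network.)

Min-cut arcs: {(4,0), (4,10), (6,0), (6,10), (8,2), (9,0)} (total capacity 51)

augment #1: 3→6→10 push 16
augment #2: 3→5→4→10 push 8
augment #3: 3→6→0→10 push 9
augment #4: 3→7→4→10 push 3
augment #5: 3→1→9→0→10 push 2
augment #6: 3→7→4→0→10 push 5
augment #7: 3→8→2→0→10 push 4
augment #8: 3→1→8→2→0→10 push 1
augment #9: 3→1→8→6→0→10 push 3
max flow = 51; residual-reachable set from 3 gives S-side
cut edges (S→T): {(4,0), (4,10), (6,0), (6,10), (8,2), (9,0)} total cap 51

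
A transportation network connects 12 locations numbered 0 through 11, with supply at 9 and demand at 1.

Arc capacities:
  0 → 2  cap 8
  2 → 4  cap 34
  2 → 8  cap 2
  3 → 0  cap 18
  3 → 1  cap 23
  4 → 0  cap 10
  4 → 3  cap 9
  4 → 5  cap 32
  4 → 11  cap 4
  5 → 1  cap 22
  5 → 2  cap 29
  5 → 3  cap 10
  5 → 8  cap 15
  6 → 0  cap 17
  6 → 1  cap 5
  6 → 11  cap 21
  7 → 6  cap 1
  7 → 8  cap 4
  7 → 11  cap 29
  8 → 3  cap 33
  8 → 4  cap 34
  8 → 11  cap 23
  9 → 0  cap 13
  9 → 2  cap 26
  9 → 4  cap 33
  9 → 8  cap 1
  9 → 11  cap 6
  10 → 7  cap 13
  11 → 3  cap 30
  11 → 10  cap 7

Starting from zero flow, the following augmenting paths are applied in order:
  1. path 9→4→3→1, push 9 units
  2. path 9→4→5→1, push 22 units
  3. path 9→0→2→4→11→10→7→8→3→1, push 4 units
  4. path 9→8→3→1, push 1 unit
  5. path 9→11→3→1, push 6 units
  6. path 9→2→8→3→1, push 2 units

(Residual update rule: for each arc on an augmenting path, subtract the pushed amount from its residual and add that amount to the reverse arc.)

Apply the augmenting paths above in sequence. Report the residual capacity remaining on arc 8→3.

after path 1 (9→4→3→1, push 9): res(8,3)=33
after path 2 (9→4→5→1, push 22): res(8,3)=33
after path 3 (9→0→2→4→11→10→7→8→3→1, push 4): res(8,3)=29
after path 4 (9→8→3→1, push 1): res(8,3)=28
after path 5 (9→11→3→1, push 6): res(8,3)=28
after path 6 (9→2→8→3→1, push 2): res(8,3)=26

Residual capacity of (8,3): 26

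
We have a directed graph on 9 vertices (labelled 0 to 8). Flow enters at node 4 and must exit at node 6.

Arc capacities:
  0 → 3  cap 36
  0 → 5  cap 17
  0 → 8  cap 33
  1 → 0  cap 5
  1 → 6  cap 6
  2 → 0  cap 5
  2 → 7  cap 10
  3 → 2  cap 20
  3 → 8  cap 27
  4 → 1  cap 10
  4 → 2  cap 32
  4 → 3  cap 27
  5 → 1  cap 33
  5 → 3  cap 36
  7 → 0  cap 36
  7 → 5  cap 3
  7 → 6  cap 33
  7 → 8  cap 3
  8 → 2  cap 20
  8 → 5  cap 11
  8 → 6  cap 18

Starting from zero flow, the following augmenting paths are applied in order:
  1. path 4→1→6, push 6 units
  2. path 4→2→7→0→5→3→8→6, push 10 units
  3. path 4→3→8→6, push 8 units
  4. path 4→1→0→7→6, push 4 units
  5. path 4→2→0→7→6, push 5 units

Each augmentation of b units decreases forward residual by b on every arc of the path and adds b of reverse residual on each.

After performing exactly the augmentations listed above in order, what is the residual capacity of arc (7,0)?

after path 1 (4→1→6, push 6): res(7,0)=36
after path 2 (4→2→7→0→5→3→8→6, push 10): res(7,0)=26
after path 3 (4→3→8→6, push 8): res(7,0)=26
after path 4 (4→1→0→7→6, push 4): res(7,0)=30
after path 5 (4→2→0→7→6, push 5): res(7,0)=35

Residual capacity of (7,0): 35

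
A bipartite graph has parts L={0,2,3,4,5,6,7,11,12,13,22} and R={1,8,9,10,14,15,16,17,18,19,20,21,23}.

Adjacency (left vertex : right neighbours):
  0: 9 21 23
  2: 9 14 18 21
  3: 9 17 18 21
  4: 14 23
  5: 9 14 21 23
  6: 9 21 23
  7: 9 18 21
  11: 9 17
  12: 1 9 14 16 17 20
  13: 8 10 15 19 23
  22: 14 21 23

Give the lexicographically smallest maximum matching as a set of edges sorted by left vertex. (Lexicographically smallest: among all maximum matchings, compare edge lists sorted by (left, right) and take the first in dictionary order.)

Lex-smallest maximum matching: {(0,9), (2,14), (3,17), (4,23), (5,21), (7,18), (12,1), (13,8)}

|M| = 8 (so the lex-smallest maximum matching has 8 edges)
process left vertices in ascending order; for each, take the smallest-labelled available neighbour that still permits 8 edges overall, or leave it unmatched if none does
lex-smallest matching: {0-9, 2-14, 3-17, 4-23, 5-21, 7-18, 12-1, 13-8}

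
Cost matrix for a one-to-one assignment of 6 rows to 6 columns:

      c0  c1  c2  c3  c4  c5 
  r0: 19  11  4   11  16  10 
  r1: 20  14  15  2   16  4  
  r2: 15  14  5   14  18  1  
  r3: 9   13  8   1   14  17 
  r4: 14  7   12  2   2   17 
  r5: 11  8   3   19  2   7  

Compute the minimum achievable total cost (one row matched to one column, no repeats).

optimal assignment: row0→col2 (cost 4), row1→col3 (cost 2), row2→col5 (cost 1), row3→col0 (cost 9), row4→col1 (cost 7), row5→col4 (cost 2)
total = 4 + 2 + 1 + 9 + 7 + 2 = 25

Minimum assignment cost: 25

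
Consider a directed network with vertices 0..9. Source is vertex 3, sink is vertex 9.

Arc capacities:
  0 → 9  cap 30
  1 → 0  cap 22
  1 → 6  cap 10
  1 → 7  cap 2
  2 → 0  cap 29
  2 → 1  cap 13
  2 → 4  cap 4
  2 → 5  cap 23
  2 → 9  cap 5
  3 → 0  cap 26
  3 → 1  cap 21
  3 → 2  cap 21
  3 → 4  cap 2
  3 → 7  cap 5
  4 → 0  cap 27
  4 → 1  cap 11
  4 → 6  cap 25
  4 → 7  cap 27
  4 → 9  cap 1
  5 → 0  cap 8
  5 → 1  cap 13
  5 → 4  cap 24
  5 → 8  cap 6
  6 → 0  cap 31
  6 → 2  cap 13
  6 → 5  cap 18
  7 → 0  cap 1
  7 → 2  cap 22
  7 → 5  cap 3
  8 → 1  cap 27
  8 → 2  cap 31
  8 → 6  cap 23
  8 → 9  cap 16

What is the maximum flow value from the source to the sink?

augment #1: 3→0→9 bottleneck 26, total now 26
augment #2: 3→2→9 bottleneck 5, total now 31
augment #3: 3→4→9 bottleneck 1, total now 32
augment #4: 3→1→0→9 bottleneck 4, total now 36
augment #5: 3→2→5→8→9 bottleneck 6, total now 42

Maximum flow value: 42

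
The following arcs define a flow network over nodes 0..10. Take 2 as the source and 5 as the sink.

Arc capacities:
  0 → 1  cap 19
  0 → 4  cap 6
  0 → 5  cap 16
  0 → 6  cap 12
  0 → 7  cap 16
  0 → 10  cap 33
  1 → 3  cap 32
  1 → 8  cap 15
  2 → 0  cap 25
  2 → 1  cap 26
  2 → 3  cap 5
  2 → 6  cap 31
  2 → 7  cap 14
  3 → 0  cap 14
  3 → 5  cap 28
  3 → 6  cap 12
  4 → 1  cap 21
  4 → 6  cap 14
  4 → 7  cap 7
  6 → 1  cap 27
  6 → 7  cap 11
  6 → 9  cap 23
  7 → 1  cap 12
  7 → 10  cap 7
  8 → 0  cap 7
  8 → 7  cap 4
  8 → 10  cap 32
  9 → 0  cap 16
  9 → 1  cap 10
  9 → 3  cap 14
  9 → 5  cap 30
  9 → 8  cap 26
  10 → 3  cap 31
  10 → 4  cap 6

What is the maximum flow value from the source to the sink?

augment #1: 2→0→5 bottleneck 16, total now 16
augment #2: 2→3→5 bottleneck 5, total now 21
augment #3: 2→1→3→5 bottleneck 23, total now 44
augment #4: 2→6→9→5 bottleneck 23, total now 67

Maximum flow value: 67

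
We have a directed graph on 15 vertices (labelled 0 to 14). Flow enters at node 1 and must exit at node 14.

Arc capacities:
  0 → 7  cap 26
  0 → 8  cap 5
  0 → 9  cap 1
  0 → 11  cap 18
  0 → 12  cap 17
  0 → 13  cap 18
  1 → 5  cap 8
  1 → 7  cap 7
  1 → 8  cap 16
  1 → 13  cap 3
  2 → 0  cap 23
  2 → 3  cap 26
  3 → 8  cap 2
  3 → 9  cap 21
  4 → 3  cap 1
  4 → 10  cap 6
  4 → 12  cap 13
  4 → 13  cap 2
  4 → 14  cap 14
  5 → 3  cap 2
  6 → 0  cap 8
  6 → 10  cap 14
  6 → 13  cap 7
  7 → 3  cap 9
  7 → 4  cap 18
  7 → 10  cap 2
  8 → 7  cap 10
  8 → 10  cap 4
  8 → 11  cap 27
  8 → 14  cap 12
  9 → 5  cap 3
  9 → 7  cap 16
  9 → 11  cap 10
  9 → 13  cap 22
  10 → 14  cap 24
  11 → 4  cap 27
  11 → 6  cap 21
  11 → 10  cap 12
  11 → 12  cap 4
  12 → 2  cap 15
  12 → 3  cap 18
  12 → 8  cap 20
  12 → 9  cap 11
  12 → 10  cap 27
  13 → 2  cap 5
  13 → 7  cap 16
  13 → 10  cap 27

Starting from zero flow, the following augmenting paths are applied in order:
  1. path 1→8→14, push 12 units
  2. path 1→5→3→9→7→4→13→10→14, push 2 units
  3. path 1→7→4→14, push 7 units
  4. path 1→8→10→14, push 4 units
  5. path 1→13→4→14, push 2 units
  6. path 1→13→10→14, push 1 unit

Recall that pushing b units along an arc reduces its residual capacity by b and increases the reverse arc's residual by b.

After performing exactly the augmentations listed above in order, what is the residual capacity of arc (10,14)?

Residual capacity of (10,14): 17

after path 1 (1→8→14, push 12): res(10,14)=24
after path 2 (1→5→3→9→7→4→13→10→14, push 2): res(10,14)=22
after path 3 (1→7→4→14, push 7): res(10,14)=22
after path 4 (1→8→10→14, push 4): res(10,14)=18
after path 5 (1→13→4→14, push 2): res(10,14)=18
after path 6 (1→13→10→14, push 1): res(10,14)=17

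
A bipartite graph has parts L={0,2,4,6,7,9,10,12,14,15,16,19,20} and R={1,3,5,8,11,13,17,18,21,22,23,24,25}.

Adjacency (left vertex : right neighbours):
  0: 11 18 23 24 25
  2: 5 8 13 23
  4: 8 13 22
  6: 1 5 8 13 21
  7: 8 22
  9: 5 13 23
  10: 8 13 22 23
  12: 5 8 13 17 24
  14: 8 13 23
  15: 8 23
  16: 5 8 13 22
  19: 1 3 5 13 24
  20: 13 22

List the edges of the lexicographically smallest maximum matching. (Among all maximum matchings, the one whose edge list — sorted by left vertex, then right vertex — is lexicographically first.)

Lex-smallest maximum matching: {(0,11), (2,5), (4,8), (6,1), (7,22), (9,13), (10,23), (12,17), (19,3)}

|M| = 9 (so the lex-smallest maximum matching has 9 edges)
process left vertices in ascending order; for each, take the smallest-labelled available neighbour that still permits 9 edges overall, or leave it unmatched if none does
lex-smallest matching: {0-11, 2-5, 4-8, 6-1, 7-22, 9-13, 10-23, 12-17, 19-3}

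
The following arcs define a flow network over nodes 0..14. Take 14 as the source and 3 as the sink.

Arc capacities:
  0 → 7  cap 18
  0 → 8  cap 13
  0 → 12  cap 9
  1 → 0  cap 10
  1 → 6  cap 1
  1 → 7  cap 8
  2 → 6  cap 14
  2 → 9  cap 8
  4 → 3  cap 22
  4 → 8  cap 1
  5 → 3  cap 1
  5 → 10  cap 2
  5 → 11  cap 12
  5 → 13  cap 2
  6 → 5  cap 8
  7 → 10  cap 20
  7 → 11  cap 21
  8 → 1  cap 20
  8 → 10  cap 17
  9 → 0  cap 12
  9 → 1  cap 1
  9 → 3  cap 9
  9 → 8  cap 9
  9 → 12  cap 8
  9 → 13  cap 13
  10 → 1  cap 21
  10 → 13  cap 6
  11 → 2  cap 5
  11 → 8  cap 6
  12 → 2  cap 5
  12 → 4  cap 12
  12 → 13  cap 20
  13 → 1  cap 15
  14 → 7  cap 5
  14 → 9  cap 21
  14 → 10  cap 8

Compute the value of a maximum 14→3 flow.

augment #1: 14→9→3 bottleneck 9, total now 9
augment #2: 14→9→12→4→3 bottleneck 8, total now 17
augment #3: 14→9→0→12→4→3 bottleneck 4, total now 21
augment #4: 14→10→1→6→5→3 bottleneck 1, total now 22

Maximum flow value: 22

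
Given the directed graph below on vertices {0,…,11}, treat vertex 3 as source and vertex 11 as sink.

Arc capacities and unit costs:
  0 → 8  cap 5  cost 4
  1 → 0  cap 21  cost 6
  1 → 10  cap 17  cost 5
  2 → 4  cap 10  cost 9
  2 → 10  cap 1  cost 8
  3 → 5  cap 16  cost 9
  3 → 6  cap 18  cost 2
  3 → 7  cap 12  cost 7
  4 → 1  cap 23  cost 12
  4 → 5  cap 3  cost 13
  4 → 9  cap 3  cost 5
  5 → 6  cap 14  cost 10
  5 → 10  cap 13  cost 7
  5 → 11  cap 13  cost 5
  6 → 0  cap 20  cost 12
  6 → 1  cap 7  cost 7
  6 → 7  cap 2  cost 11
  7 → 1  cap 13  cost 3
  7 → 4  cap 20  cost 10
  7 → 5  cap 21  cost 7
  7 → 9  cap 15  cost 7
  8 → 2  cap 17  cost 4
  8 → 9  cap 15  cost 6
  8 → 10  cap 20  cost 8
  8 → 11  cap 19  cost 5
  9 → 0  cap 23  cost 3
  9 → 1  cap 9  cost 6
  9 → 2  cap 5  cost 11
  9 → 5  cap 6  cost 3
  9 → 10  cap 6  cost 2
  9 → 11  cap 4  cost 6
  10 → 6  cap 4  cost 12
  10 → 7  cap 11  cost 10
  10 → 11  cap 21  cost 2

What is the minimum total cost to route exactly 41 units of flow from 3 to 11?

Minimum cost for 41 units: 697

shortest-cost path #1: 3→5→11 push 13 @ unit cost 14 (adds 182)
shortest-cost path #2: 3→6→1→10→11 push 7 @ unit cost 16 (adds 112)
shortest-cost path #3: 3→7→1→10→11 push 10 @ unit cost 17 (adds 170)
shortest-cost path #4: 3→5→10→11 push 3 @ unit cost 18 (adds 54)
shortest-cost path #5: 3→7→9→10→11 push 1 @ unit cost 18 (adds 18)
shortest-cost path #6: 3→7→9→11 push 1 @ unit cost 20 (adds 20)
shortest-cost path #7: 3→6→0→8→11 push 5 @ unit cost 23 (adds 115)
shortest-cost path #8: 3→6→7→9→11 push 1 @ unit cost 26 (adds 26)
total cost = 697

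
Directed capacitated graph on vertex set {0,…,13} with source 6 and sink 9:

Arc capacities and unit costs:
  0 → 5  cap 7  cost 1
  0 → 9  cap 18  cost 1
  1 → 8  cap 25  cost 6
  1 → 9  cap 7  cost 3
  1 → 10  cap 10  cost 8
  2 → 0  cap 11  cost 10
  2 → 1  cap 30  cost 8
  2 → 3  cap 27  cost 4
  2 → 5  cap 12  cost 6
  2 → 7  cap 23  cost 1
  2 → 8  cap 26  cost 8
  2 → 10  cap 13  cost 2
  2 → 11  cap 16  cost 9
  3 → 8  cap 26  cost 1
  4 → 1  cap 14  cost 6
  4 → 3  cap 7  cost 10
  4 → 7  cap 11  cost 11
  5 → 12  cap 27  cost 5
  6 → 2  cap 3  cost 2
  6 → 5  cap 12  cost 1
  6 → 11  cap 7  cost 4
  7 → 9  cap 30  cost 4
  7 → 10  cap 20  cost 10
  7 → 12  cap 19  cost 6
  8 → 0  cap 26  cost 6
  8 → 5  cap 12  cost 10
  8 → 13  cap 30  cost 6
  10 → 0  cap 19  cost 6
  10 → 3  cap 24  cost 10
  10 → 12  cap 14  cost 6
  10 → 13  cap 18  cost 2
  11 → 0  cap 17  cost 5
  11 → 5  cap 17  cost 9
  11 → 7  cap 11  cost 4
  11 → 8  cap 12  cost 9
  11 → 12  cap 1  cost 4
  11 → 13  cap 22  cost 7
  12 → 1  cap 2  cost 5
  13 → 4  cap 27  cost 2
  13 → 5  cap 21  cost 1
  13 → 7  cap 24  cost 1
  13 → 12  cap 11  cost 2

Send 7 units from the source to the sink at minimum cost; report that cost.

shortest-cost path #1: 6→2→7→9 push 3 @ unit cost 7 (adds 21)
shortest-cost path #2: 6→11→0→9 push 4 @ unit cost 10 (adds 40)
total cost = 61

Minimum cost for 7 units: 61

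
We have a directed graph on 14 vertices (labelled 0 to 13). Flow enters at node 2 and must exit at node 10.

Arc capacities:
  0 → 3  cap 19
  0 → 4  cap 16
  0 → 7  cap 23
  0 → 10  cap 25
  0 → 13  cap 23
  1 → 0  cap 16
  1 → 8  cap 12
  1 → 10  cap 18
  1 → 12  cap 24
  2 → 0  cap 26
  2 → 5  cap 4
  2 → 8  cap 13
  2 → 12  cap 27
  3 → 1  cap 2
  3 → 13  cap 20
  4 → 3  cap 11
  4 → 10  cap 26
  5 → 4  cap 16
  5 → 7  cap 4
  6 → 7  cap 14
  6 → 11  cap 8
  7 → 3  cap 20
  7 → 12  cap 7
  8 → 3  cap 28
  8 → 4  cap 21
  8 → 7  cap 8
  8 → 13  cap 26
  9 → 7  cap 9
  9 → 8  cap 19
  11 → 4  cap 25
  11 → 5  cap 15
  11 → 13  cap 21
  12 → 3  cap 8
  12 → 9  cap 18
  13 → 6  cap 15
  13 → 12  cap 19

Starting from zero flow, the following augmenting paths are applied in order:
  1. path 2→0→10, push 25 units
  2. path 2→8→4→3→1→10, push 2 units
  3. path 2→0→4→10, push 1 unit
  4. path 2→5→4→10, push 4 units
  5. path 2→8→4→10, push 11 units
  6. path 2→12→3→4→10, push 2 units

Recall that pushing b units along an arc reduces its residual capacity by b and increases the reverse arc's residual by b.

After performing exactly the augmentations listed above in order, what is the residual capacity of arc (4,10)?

after path 1 (2→0→10, push 25): res(4,10)=26
after path 2 (2→8→4→3→1→10, push 2): res(4,10)=26
after path 3 (2→0→4→10, push 1): res(4,10)=25
after path 4 (2→5→4→10, push 4): res(4,10)=21
after path 5 (2→8→4→10, push 11): res(4,10)=10
after path 6 (2→12→3→4→10, push 2): res(4,10)=8

Residual capacity of (4,10): 8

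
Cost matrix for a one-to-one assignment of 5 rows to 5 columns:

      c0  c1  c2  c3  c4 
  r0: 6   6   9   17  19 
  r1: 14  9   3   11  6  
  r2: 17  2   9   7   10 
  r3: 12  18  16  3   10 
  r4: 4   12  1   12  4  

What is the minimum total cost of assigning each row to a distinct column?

Minimum assignment cost: 18

one of 2 optimal assignments: row0→col0 (cost 6), row1→col2 (cost 3), row2→col1 (cost 2), row3→col3 (cost 3), row4→col4 (cost 4)
total = 6 + 3 + 2 + 3 + 4 = 18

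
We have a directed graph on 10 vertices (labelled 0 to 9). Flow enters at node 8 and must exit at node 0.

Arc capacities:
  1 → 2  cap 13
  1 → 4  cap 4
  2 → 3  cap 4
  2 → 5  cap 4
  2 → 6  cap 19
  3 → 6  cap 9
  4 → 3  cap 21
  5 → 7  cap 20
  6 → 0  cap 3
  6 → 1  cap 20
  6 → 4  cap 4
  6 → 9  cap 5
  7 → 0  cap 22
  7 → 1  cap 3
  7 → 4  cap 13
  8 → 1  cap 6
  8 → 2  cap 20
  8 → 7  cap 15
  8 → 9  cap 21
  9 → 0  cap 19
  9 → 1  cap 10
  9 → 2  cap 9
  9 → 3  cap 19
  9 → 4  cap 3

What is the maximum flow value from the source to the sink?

Maximum flow value: 41

augment #1: 8→7→0 bottleneck 15, total now 15
augment #2: 8→9→0 bottleneck 19, total now 34
augment #3: 8→2→6→0 bottleneck 3, total now 37
augment #4: 8→2→5→7→0 bottleneck 4, total now 41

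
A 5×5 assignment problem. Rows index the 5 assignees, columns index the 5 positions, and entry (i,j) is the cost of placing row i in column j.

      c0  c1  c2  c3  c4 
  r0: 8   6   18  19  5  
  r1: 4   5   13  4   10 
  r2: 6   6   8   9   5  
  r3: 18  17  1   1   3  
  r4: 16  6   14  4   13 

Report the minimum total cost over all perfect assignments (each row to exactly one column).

Minimum assignment cost: 20

one of 2 optimal assignments: row0→col1 (cost 6), row1→col0 (cost 4), row2→col4 (cost 5), row3→col2 (cost 1), row4→col3 (cost 4)
total = 6 + 4 + 5 + 1 + 4 = 20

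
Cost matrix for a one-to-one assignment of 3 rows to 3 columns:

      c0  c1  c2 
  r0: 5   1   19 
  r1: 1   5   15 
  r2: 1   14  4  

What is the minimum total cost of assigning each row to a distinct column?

optimal assignment: row0→col1 (cost 1), row1→col0 (cost 1), row2→col2 (cost 4)
total = 1 + 1 + 4 = 6

Minimum assignment cost: 6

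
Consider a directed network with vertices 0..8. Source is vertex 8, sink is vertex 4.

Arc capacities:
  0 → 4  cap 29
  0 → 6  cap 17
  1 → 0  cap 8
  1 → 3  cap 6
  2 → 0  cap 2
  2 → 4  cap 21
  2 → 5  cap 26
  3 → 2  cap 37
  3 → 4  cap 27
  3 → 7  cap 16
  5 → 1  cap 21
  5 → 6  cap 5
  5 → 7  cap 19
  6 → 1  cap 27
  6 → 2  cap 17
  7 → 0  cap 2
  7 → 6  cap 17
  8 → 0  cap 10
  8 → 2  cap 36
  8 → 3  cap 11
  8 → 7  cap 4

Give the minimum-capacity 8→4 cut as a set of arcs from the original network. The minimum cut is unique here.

augment #1: 8→0→4 push 10
augment #2: 8→2→4 push 21
augment #3: 8→3→4 push 11
augment #4: 8→2→0→4 push 2
augment #5: 8→7→0→4 push 2
augment #6: 8→2→5→1→0→4 push 8
augment #7: 8→2→5→1→3→4 push 5
augment #8: 8→7→6→1→3→4 push 1
max flow = 60; residual-reachable set from 8 gives S-side
cut edges (S→T): {(1,0), (1,3), (2,0), (2,4), (7,0), (8,0), (8,3)} total cap 60

Min-cut arcs: {(1,0), (1,3), (2,0), (2,4), (7,0), (8,0), (8,3)} (total capacity 60)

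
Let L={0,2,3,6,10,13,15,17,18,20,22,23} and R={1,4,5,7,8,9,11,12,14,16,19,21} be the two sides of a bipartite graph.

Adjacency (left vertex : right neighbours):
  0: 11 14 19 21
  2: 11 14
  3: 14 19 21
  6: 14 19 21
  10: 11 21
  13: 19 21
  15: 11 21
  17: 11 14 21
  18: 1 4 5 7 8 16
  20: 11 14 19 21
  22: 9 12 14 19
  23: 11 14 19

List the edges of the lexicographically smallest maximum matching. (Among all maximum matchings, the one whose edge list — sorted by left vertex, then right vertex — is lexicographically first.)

|M| = 6 (so the lex-smallest maximum matching has 6 edges)
process left vertices in ascending order; for each, take the smallest-labelled available neighbour that still permits 6 edges overall, or leave it unmatched if none does
lex-smallest matching: {0-11, 2-14, 3-19, 6-21, 18-1, 22-9}

Lex-smallest maximum matching: {(0,11), (2,14), (3,19), (6,21), (18,1), (22,9)}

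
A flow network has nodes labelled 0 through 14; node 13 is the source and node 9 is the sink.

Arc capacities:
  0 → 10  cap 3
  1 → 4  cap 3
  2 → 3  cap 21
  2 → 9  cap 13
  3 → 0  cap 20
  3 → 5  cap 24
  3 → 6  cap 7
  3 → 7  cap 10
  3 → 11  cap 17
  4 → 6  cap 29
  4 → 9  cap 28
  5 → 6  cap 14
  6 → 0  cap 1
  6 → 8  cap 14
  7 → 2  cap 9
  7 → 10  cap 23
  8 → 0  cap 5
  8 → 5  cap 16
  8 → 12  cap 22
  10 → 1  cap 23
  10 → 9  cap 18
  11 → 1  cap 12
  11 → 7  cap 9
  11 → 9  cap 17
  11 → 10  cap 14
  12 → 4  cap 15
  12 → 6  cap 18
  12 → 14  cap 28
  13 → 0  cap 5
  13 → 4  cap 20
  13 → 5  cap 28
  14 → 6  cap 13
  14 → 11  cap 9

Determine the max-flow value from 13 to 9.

Maximum flow value: 37

augment #1: 13→4→9 bottleneck 20, total now 20
augment #2: 13→0→10→9 bottleneck 3, total now 23
augment #3: 13→5→6→8→12→4→9 bottleneck 8, total now 31
augment #4: 13→5→6→8→12→14→11→9 bottleneck 6, total now 37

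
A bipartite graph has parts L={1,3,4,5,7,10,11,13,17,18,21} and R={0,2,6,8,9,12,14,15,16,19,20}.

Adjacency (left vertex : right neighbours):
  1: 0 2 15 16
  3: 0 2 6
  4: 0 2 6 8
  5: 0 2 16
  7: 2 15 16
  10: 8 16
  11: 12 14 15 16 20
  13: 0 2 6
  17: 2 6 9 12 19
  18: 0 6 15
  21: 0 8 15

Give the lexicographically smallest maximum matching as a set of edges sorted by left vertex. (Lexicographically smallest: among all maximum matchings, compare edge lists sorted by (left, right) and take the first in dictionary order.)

Lex-smallest maximum matching: {(1,0), (3,2), (4,6), (5,16), (7,15), (10,8), (11,12), (17,9)}

|M| = 8 (so the lex-smallest maximum matching has 8 edges)
process left vertices in ascending order; for each, take the smallest-labelled available neighbour that still permits 8 edges overall, or leave it unmatched if none does
lex-smallest matching: {1-0, 3-2, 4-6, 5-16, 7-15, 10-8, 11-12, 17-9}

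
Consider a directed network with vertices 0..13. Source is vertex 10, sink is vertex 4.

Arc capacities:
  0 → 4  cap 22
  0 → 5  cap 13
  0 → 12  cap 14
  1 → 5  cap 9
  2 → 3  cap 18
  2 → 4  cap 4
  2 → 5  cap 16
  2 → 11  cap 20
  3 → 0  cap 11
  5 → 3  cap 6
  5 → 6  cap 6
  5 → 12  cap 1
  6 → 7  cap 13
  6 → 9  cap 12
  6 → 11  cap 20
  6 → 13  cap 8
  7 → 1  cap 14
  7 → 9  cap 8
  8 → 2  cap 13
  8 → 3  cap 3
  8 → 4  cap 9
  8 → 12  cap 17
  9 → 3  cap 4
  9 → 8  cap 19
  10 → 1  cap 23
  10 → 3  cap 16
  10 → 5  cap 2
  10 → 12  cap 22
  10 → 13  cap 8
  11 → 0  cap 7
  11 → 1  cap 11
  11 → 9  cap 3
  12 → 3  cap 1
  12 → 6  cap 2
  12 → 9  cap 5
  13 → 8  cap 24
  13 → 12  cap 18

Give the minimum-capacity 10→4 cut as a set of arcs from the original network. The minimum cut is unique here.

augment #1: 10→3→0→4 push 11
augment #2: 10→13→8→4 push 8
augment #3: 10→12→9→8→4 push 1
augment #4: 10→5→6→11→0→4 push 2
augment #5: 10→12→6→11→0→4 push 2
augment #6: 10→12→9→8→2→4 push 4
augment #7: 10→1→5→6→11→0→4 push 3
max flow = 31; residual-reachable set from 10 gives S-side
cut edges (S→T): {(2,4), (3,0), (8,4), (11,0)} total cap 31

Min-cut arcs: {(2,4), (3,0), (8,4), (11,0)} (total capacity 31)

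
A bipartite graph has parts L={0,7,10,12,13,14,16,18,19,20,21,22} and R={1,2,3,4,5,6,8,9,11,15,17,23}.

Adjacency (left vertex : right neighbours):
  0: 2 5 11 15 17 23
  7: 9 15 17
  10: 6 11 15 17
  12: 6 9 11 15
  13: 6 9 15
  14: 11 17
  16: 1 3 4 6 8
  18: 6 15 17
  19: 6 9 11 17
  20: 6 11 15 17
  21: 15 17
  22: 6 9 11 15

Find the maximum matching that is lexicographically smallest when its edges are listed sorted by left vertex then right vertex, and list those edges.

Lex-smallest maximum matching: {(0,2), (7,9), (10,6), (12,11), (13,15), (14,17), (16,1)}

|M| = 7 (so the lex-smallest maximum matching has 7 edges)
process left vertices in ascending order; for each, take the smallest-labelled available neighbour that still permits 7 edges overall, or leave it unmatched if none does
lex-smallest matching: {0-2, 7-9, 10-6, 12-11, 13-15, 14-17, 16-1}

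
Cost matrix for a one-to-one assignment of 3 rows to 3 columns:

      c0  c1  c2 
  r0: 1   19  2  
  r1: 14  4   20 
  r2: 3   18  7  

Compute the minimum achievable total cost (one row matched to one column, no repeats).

optimal assignment: row0→col2 (cost 2), row1→col1 (cost 4), row2→col0 (cost 3)
total = 2 + 4 + 3 = 9

Minimum assignment cost: 9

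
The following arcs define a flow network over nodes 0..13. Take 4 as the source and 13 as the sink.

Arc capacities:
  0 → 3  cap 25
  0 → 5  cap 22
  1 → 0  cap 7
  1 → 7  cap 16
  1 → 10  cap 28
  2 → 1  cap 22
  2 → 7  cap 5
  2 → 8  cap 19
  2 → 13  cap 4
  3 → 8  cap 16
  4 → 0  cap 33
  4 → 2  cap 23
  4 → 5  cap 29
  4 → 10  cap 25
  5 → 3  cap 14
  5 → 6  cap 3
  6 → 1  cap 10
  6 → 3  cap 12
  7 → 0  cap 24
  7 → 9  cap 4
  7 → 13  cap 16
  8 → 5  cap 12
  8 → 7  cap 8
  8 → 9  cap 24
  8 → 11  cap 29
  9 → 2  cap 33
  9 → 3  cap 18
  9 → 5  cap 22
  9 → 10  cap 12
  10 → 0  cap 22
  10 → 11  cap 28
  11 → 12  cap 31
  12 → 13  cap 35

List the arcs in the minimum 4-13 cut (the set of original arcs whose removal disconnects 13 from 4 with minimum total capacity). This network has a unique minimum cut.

Min-cut arcs: {(2,13), (7,13), (11,12)} (total capacity 51)

augment #1: 4→2→13 push 4
augment #2: 4→2→7→13 push 5
augment #3: 4→2→1→7→13 push 11
augment #4: 4→10→11→12→13 push 25
augment #5: 4→2→8→11→12→13 push 3
augment #6: 4→0→3→8→11→12→13 push 3
max flow = 51; residual-reachable set from 4 gives S-side
cut edges (S→T): {(2,13), (7,13), (11,12)} total cap 51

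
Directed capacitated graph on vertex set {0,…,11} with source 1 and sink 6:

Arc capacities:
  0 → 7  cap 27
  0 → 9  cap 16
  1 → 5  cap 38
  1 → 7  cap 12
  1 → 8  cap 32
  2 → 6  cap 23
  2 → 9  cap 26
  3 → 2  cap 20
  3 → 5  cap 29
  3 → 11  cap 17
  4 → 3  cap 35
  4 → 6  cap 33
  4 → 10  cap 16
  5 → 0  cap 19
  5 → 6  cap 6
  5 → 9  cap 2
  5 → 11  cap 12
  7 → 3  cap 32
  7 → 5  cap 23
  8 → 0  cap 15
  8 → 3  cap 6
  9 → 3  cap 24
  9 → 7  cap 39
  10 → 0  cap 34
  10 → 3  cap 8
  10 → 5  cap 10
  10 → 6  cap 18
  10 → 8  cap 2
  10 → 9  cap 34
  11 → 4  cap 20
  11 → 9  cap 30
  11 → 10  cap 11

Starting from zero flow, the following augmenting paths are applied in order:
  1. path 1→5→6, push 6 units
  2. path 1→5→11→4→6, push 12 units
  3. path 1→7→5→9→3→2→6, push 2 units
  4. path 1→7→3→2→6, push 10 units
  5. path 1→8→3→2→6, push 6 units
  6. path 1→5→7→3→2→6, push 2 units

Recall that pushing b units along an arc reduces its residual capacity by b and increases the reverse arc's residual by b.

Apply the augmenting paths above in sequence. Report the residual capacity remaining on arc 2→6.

after path 1 (1→5→6, push 6): res(2,6)=23
after path 2 (1→5→11→4→6, push 12): res(2,6)=23
after path 3 (1→7→5→9→3→2→6, push 2): res(2,6)=21
after path 4 (1→7→3→2→6, push 10): res(2,6)=11
after path 5 (1→8→3→2→6, push 6): res(2,6)=5
after path 6 (1→5→7→3→2→6, push 2): res(2,6)=3

Residual capacity of (2,6): 3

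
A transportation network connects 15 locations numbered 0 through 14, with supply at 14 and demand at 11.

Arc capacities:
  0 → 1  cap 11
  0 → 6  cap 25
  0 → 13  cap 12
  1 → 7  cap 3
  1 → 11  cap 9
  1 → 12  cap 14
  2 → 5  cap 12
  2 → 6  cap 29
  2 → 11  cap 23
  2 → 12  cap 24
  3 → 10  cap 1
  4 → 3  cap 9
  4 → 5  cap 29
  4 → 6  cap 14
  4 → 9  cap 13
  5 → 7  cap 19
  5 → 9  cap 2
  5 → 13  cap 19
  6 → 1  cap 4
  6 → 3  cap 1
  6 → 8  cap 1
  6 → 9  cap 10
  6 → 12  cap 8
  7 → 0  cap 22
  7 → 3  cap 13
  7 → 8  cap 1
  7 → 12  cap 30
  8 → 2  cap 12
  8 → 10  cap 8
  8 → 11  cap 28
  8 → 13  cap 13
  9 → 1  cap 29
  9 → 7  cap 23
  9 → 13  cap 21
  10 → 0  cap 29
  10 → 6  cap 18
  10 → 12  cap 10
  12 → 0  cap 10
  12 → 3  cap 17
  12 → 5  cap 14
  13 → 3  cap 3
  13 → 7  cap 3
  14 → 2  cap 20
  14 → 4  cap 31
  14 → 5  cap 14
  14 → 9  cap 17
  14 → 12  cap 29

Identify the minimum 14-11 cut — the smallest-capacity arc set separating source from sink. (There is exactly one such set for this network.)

Min-cut arcs: {(1,11), (6,8), (7,8), (14,2)} (total capacity 31)

augment #1: 14→2→11 push 20
augment #2: 14→9→1→11 push 9
augment #3: 14→4→6→8→11 push 1
augment #4: 14→5→7→8→11 push 1
max flow = 31; residual-reachable set from 14 gives S-side
cut edges (S→T): {(1,11), (6,8), (7,8), (14,2)} total cap 31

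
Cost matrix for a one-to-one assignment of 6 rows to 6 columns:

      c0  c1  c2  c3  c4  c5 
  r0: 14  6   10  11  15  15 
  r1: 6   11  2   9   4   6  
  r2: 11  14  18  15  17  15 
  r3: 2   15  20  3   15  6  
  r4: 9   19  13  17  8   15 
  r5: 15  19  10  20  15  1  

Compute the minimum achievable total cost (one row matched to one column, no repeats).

Minimum assignment cost: 31

optimal assignment: row0→col1 (cost 6), row1→col2 (cost 2), row2→col0 (cost 11), row3→col3 (cost 3), row4→col4 (cost 8), row5→col5 (cost 1)
total = 6 + 2 + 11 + 3 + 8 + 1 = 31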